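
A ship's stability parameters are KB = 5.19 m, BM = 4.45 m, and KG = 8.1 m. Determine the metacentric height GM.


Formula: GM = KB + BM - KG
Step 1 — KM = KB + BM = 5.19 + 4.45 = 9.64 m
Step 2 — GM = KM - KG = 9.64 - 8.1 = 1.54 m

1.54 m


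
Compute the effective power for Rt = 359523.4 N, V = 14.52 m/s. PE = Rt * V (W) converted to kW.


Formula: PE = Rt * V / 1000 (kW)
Step 1 — PE (W) = 359523.4 * 14.52 = 5220279.768 W
Step 2 — PE (kW) = 5220279.768 / 1000 ≈ 5220.3 kW (5 s.f.)

5220.3 kW


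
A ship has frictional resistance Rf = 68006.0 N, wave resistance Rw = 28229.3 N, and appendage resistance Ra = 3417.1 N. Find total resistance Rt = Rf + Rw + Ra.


Formula: Rt = Rf + Rw + Ra
Substituting: Rt = 68006.0 + 28229.3 + 3417.1
Result: Rt = 99652.4 N

99652.4 N


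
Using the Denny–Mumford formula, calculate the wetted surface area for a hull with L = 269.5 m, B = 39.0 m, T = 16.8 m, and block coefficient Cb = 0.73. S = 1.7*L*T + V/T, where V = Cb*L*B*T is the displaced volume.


Formula: S = 1.7*L*T + V/T with V = Cb*L*B*T, i.e. S = L * (1.7*T + Cb*B)
Step 1 — 1.7*T = 1.7 * 16.8 = 28.56 m
Step 2 — Cb*B = 0.73 * 39.0 = 28.47 m
Step 3 — 1.7*T + Cb*B = 28.56 + 28.47 = 57.03 m
Step 4 — S = 269.5 * 57.03 ≈ 15370 m^2 (5 s.f.)

15370 m^2


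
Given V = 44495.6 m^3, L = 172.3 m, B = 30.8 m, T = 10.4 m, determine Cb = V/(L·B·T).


Formula: Cb = V / (L * B * T)
Step 1 — L * B * T = 172.3 * 30.8 * 10.4 = 55191.136 m^3
Step 2 — Cb = 44495.6 / 55191.136 ≈ 0.80621 (5 s.f.)

0.80621


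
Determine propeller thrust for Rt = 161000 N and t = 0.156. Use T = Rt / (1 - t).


Formula: T = Rt / (1 - t)
Step 1 — (1 - t) = 1 - 0.156 = 0.844
Step 2 — T = 161000 / 0.844 ≈ 190760 N (5 s.f.)

190760 N


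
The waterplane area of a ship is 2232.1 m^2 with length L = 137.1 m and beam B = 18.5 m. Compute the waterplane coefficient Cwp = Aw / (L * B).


Formula: Cwp = Aw / (L * B)
Step 1 — L * B = 137.1 * 18.5 = 2536.35 m^2
Step 2 — Cwp = 2232.1 / 2536.35 ≈ 0.88004 (5 s.f.)

0.88004


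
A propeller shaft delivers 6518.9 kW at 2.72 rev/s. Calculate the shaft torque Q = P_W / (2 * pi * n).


Formula: Q = P_W / (2 * pi * n)
Step 1 — P_W = 6518.9 kW * 1000 = 6518900.0 W
Step 2 — 2 * pi * n = 2 * pi * 2.72 = 17.090264
Step 3 — Q = 6518900.0 / 17.090264 ≈ 381440 N·m (5 s.f.)

381440 N·m


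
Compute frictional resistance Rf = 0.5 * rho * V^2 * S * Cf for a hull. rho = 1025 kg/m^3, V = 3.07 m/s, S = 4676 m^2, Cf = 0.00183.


Formula: Rf = 0.5 * rho * V^2 * S * Cf
Step 1 — V^2 = 3.07^2 = 9.4249
Step 2 — 0.5 * rho * V^2 = 0.5 * 1025 * 9.4249 = 4830.26125
Step 3 — Rf = 4830.26125 * 4676 * 0.00183 ≈ 41333 N (5 s.f.)

41333 N


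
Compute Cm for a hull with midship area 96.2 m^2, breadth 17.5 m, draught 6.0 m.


Formula: Cm = Am / (B * T)
Step 1 — B * T = 17.5 * 6.0 = 105.0 m^2
Step 2 — Cm = 96.2 / 105.0 ≈ 0.91619 (5 s.f.)

0.91619


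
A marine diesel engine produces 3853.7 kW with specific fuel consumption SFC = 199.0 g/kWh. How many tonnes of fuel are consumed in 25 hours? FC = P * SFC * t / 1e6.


Formula: FC (tonnes) = P * SFC * t / 1,000,000
Step 1 — P * SFC * t = 3853.7 * 199.0 * 25 = 19172157.5 g
Step 2 — FC (tonnes) = 19172157.5 / 1,000,000 ≈ 19.172 tonnes (5 s.f.)

19.172 tonnes


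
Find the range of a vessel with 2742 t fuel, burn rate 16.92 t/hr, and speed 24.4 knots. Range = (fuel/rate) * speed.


Formula: endurance = fuel / rate; range = endurance * speed
Step 1 — endurance = 2742 / 16.92 = 162.0567 hours
Step 2 — range = 162.0567 * 24.4 ≈ 3954.2 nautical miles (5 s.f.)

3954.2 NM


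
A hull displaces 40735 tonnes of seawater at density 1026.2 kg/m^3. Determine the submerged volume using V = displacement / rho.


Formula: V = mass / rho
Step 1 — convert tonnes to kg: 40735 t * 1000 = 40735000 kg
Step 2 — V = 40735000 / 1026.2 ≈ 39695 m^3 (5 s.f.)

39695 m^3


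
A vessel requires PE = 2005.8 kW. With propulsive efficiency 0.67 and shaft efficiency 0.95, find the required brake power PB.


Formula: PB = PE / (eta_D * eta_S)
Step 1 — combined efficiency = eta_D * eta_S = 0.67 * 0.95 = 0.6365
Step 2 — PB = 2005.8 / 0.6365 ≈ 3151.3 kW (5 s.f.)

3151.3 kW


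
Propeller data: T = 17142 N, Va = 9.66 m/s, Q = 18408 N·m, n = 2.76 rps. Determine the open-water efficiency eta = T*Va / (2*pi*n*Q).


Formula: eta = T * Va / (2 * pi * n * Q)
Step 1 — numerator = T * Va = 17142 * 9.66 = 165591.72
Step 2 — 2 * pi * n = 2 * pi * 2.76 = 17.341591
Step 3 — denominator = 17.341591 * 18408 = 319224.01
Step 4 — eta = 165591.72 / 319224.01 ≈ 0.51873 (5 s.f.)

0.51873


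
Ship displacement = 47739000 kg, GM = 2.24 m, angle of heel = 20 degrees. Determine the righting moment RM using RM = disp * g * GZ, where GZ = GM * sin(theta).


Formula: GZ = GM * sin(theta); RM = disp * g * GZ
Step 1 — GZ = 2.24 * sin(20°) = 2.24 * 0.34202 = 0.766125 m
Step 2 — RM = 47739000 * 9.81 * 0.766125 ≈ 358790000 N·m (5 s.f.)

358790000 N·m


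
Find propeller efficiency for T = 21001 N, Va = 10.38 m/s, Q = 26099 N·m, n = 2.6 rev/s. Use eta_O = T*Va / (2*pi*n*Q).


Formula: eta = T * Va / (2 * pi * n * Q)
Step 1 — numerator = T * Va = 21001 * 10.38 = 217990.38
Step 2 — 2 * pi * n = 2 * pi * 2.6 = 16.336282
Step 3 — denominator = 16.336282 * 26099 = 426360.62
Step 4 — eta = 217990.38 / 426360.62 ≈ 0.51128 (5 s.f.)

0.51128


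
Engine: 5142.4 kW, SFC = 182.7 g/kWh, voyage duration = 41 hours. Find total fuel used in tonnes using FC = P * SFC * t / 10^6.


Formula: FC (tonnes) = P * SFC * t / 1,000,000
Step 1 — P * SFC * t = 5142.4 * 182.7 * 41 = 38520175.68 g
Step 2 — FC (tonnes) = 38520175.68 / 1,000,000 ≈ 38.520 tonnes (5 s.f.)

38.520 tonnes


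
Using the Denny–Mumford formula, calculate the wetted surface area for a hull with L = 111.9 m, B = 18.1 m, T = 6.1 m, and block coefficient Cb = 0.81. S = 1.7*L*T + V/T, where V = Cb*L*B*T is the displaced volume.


Formula: S = 1.7*L*T + V/T with V = Cb*L*B*T, i.e. S = L * (1.7*T + Cb*B)
Step 1 — 1.7*T = 1.7 * 6.1 = 10.37 m
Step 2 — Cb*B = 0.81 * 18.1 = 14.661 m
Step 3 — 1.7*T + Cb*B = 10.37 + 14.661 = 25.031 m
Step 4 — S = 111.9 * 25.031 ≈ 2801.0 m^2 (5 s.f.)

2801.0 m^2


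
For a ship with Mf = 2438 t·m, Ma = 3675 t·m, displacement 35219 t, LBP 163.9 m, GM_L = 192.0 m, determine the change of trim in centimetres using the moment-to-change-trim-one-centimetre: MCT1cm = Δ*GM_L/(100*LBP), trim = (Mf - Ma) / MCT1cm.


Formula: net trimming moment = Mf - Ma; MCT1cm = Δ*GM_L/(100*LBP); trim = net moment / MCT1cm
Step 1 — net trimming moment = 2438 - 3675 = -1237 t·m
Step 2 — MCT1cm = 35219 * 192.0 / (100 * 163.9) = 412.5716 t·m/cm
Step 3 — trim = -1237 / 412.5716 ≈ -2.9983 cm (5 s.f.)

-2.9983 cm


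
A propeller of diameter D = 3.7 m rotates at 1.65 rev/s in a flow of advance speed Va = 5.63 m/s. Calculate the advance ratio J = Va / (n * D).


Formula: J = Va / (n * D)
Step 1 — n * D = 1.65 * 3.7 = 6.105
Step 2 — J = 5.63 / 6.105 ≈ 0.92219 (5 s.f.)

0.92219


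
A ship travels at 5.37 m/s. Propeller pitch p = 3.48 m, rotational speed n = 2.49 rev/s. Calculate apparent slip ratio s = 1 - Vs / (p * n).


Formula: s = 1 - Vs / (p * n)
Step 1 — p * n = 3.48 * 2.49 = 8.6652
Step 2 — Vs / (p*n) = 5.37 / 8.6652 = 0.61972 (6 d.p.)
Step 3 — s = 1 - 0.61972 = 0.38028

0.38028


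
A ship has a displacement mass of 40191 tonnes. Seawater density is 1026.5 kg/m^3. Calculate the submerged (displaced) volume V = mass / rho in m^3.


Formula: V = mass / rho
Step 1 — convert tonnes to kg: 40191 t * 1000 = 40191000 kg
Step 2 — V = 40191000 / 1026.5 ≈ 39153 m^3 (5 s.f.)

39153 m^3


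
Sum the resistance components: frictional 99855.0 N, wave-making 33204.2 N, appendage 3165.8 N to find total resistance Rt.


Formula: Rt = Rf + Rw + Ra
Substituting: Rt = 99855.0 + 33204.2 + 3165.8
Result: Rt = 136225.0 N

136225.0 N


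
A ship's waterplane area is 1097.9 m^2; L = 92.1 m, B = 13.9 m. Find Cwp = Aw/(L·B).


Formula: Cwp = Aw / (L * B)
Step 1 — L * B = 92.1 * 13.9 = 1280.19 m^2
Step 2 — Cwp = 1097.9 / 1280.19 ≈ 0.85761 (5 s.f.)

0.85761


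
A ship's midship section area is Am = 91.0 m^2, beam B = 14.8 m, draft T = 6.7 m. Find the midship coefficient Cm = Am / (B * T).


Formula: Cm = Am / (B * T)
Step 1 — B * T = 14.8 * 6.7 = 99.16 m^2
Step 2 — Cm = 91.0 / 99.16 ≈ 0.91771 (5 s.f.)

0.91771


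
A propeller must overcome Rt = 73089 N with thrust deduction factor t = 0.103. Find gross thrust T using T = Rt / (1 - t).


Formula: T = Rt / (1 - t)
Step 1 — (1 - t) = 1 - 0.103 = 0.897
Step 2 — T = 73089 / 0.897 ≈ 81482 N (5 s.f.)

81482 N


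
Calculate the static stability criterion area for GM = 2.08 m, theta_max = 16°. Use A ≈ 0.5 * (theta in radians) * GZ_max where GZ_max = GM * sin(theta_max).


Formula: GZ_max = GM * sin(theta); Area = 0.5 * theta_rad * GZ_max
Step 1 — GZ_max = 2.08 * sin(16°) = 2.08 * 0.275637 = 0.573325 m
Step 2 — theta_rad = 16 * pi/180 = 0.279253 rad
Step 3 — Area = 0.5 * 0.279253 * 0.573325 ≈ 0.080051 m·rad (5 s.f.)

0.080051 m·rad


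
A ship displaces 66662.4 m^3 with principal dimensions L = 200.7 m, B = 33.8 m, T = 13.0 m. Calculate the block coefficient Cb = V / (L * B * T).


Formula: Cb = V / (L * B * T)
Step 1 — L * B * T = 200.7 * 33.8 * 13.0 = 88187.58 m^3
Step 2 — Cb = 66662.4 / 88187.58 ≈ 0.75592 (5 s.f.)

0.75592


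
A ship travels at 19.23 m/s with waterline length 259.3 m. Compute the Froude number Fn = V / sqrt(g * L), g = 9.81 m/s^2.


Formula: Fn = V / sqrt(g * L)
Step 1 — g * L = 9.81 * 259.3 = 2543.733
Step 2 — sqrt(g * L) = sqrt(2543.733) = 50.435434
Step 3 — Fn = 19.23 / 50.435434 ≈ 0.38128 (5 s.f.)

0.38128


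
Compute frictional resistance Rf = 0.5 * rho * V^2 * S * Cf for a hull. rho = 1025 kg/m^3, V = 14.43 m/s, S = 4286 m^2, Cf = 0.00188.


Formula: Rf = 0.5 * rho * V^2 * S * Cf
Step 1 — V^2 = 14.43^2 = 208.2249
Step 2 — 0.5 * rho * V^2 = 0.5 * 1025 * 208.2249 = 106715.26125
Step 3 — Rf = 106715.26125 * 4286 * 0.00188 ≈ 859880 N (5 s.f.)

859880 N


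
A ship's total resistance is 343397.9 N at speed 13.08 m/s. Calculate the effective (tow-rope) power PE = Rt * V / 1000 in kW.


Formula: PE = Rt * V / 1000 (kW)
Step 1 — PE (W) = 343397.9 * 13.08 = 4491644.532 W
Step 2 — PE (kW) = 4491644.532 / 1000 ≈ 4491.6 kW (5 s.f.)

4491.6 kW


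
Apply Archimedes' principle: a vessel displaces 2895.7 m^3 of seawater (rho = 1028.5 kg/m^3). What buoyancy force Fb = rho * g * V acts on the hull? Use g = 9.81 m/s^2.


Formula: Fb = rho * g * V
Substituting: Fb = 1028.5 * 9.81 * 2895.7
Intermediate: 1028.5 * 9.81 = 10089.585
Result: Fb = 10089.585 * 2895.7 ≈ 29216000 N (5 s.f.)

29216000 N


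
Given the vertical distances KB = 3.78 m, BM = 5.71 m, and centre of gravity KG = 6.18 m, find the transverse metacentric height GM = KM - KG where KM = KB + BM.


Formula: GM = KB + BM - KG
Step 1 — KM = KB + BM = 3.78 + 5.71 = 9.49 m
Step 2 — GM = KM - KG = 9.49 - 6.18 = 3.31 m

3.31 m


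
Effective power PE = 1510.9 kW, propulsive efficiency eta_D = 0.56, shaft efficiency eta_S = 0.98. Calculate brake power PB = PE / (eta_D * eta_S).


Formula: PB = PE / (eta_D * eta_S)
Step 1 — combined efficiency = eta_D * eta_S = 0.56 * 0.98 = 0.5488
Step 2 — PB = 1510.9 / 0.5488 ≈ 2753.1 kW (5 s.f.)

2753.1 kW


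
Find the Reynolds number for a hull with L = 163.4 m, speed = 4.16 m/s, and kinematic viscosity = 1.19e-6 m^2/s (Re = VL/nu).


Formula: Re = V * L / nu
Step 1 — V * L = 4.16 * 163.4 = 679.744 m^2/s
Step 2 — Re = 679.744 / 1.19e-6 = 5.71e+08

5.71e+08


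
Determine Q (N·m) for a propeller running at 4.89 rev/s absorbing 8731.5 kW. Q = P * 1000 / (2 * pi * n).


Formula: Q = P_W / (2 * pi * n)
Step 1 — P_W = 8731.5 kW * 1000 = 8731500.0 W
Step 2 — 2 * pi * n = 2 * pi * 4.89 = 30.724776
Step 3 — Q = 8731500.0 / 30.724776 ≈ 284180 N·m (5 s.f.)

284180 N·m


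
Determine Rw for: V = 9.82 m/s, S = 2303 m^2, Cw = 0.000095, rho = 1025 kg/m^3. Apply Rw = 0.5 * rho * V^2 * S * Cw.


Formula: Rw = 0.5 * rho * V^2 * S * Cw
Step 1 — V^2 = 9.82^2 = 96.4324
Step 2 — 0.5 * rho * V^2 = 0.5 * 1025 * 96.4324 = 49421.605
Step 3 — Rw = 49421.605 * 2303 * 0.000095 ≈ 10813 N (5 s.f.)

10813 N


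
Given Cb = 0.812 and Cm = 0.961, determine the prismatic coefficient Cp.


Formula: Cp = Cb / Cm
Substituting: Cp = 0.812 / 0.961
Result: Cp ≈ 0.84495 (5 s.f.)

0.84495


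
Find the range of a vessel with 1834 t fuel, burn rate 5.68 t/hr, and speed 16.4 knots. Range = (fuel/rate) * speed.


Formula: endurance = fuel / rate; range = endurance * speed
Step 1 — endurance = 1834 / 5.68 = 322.8873 hours
Step 2 — range = 322.8873 * 16.4 ≈ 5295.4 nautical miles (5 s.f.)

5295.4 NM


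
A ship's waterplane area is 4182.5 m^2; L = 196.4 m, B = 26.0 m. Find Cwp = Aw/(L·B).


Formula: Cwp = Aw / (L * B)
Step 1 — L * B = 196.4 * 26.0 = 5106.4 m^2
Step 2 — Cwp = 4182.5 / 5106.4 ≈ 0.81907 (5 s.f.)

0.81907


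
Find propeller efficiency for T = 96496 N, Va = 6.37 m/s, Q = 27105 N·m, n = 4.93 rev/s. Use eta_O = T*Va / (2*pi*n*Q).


Formula: eta = T * Va / (2 * pi * n * Q)
Step 1 — numerator = T * Va = 96496 * 6.37 = 614679.52
Step 2 — 2 * pi * n = 2 * pi * 4.93 = 30.976104
Step 3 — denominator = 30.976104 * 27105 = 839607.3
Step 4 — eta = 614679.52 / 839607.3 ≈ 0.73210 (5 s.f.)

0.73210


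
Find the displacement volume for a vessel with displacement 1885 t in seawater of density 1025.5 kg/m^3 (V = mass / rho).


Formula: V = mass / rho
Step 1 — convert tonnes to kg: 1885 t * 1000 = 1885000 kg
Step 2 — V = 1885000 / 1025.5 ≈ 1838.1 m^3 (5 s.f.)

1838.1 m^3


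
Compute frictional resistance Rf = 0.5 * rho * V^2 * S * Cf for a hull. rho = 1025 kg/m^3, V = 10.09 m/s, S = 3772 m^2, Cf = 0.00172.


Formula: Rf = 0.5 * rho * V^2 * S * Cf
Step 1 — V^2 = 10.09^2 = 101.8081
Step 2 — 0.5 * rho * V^2 = 0.5 * 1025 * 101.8081 = 52176.65125
Step 3 — Rf = 52176.65125 * 3772 * 0.00172 ≈ 338510 N (5 s.f.)

338510 N


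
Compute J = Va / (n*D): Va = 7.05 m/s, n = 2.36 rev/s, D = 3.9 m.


Formula: J = Va / (n * D)
Step 1 — n * D = 2.36 * 3.9 = 9.204
Step 2 — J = 7.05 / 9.204 ≈ 0.76597 (5 s.f.)

0.76597


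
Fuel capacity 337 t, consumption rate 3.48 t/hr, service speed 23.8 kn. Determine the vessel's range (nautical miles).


Formula: endurance = fuel / rate; range = endurance * speed
Step 1 — endurance = 337 / 3.48 = 96.8391 hours
Step 2 — range = 96.8391 * 23.8 ≈ 2304.8 nautical miles (5 s.f.)

2304.8 NM


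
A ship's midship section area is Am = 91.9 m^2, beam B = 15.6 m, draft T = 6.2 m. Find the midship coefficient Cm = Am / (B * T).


Formula: Cm = Am / (B * T)
Step 1 — B * T = 15.6 * 6.2 = 96.72 m^2
Step 2 — Cm = 91.9 / 96.72 ≈ 0.95017 (5 s.f.)

0.95017


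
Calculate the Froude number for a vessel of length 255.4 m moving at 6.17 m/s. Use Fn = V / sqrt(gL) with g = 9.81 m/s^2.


Formula: Fn = V / sqrt(g * L)
Step 1 — g * L = 9.81 * 255.4 = 2505.474
Step 2 — sqrt(g * L) = sqrt(2505.474) = 50.05471
Step 3 — Fn = 6.17 / 50.05471 ≈ 0.12327 (5 s.f.)

0.12327


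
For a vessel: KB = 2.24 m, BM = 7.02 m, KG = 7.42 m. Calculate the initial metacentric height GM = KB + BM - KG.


Formula: GM = KB + BM - KG
Step 1 — KM = KB + BM = 2.24 + 7.02 = 9.26 m
Step 2 — GM = KM - KG = 9.26 - 7.42 = 1.84 m

1.84 m


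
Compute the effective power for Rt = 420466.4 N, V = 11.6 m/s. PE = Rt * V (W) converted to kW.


Formula: PE = Rt * V / 1000 (kW)
Step 1 — PE (W) = 420466.4 * 11.6 = 4877410.24 W
Step 2 — PE (kW) = 4877410.24 / 1000 ≈ 4877.4 kW (5 s.f.)

4877.4 kW


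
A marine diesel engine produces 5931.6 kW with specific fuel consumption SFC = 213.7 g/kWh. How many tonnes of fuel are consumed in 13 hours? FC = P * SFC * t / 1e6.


Formula: FC (tonnes) = P * SFC * t / 1,000,000
Step 1 — P * SFC * t = 5931.6 * 213.7 * 13 = 16478577.96 g
Step 2 — FC (tonnes) = 16478577.96 / 1,000,000 ≈ 16.479 tonnes (5 s.f.)

16.479 tonnes


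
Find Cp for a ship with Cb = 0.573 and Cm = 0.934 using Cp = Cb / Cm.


Formula: Cp = Cb / Cm
Substituting: Cp = 0.573 / 0.934
Result: Cp ≈ 0.61349 (5 s.f.)

0.61349


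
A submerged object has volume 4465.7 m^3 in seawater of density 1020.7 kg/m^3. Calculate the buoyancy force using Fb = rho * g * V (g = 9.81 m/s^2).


Formula: Fb = rho * g * V
Substituting: Fb = 1020.7 * 9.81 * 4465.7
Intermediate: 1020.7 * 9.81 = 10013.067
Result: Fb = 10013.067 * 4465.7 ≈ 44715000 N (5 s.f.)

44715000 N


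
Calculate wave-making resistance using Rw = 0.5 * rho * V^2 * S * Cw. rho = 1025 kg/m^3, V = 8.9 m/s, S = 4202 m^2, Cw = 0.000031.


Formula: Rw = 0.5 * rho * V^2 * S * Cw
Step 1 — V^2 = 8.9^2 = 79.21
Step 2 — 0.5 * rho * V^2 = 0.5 * 1025 * 79.21 = 40595.125
Step 3 — Rw = 40595.125 * 4202 * 0.000031 ≈ 5288.0 N (5 s.f.)

5288.0 N


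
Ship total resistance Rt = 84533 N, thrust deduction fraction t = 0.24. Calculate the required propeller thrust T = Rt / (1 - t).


Formula: T = Rt / (1 - t)
Step 1 — (1 - t) = 1 - 0.24 = 0.76
Step 2 — T = 84533 / 0.76 ≈ 111230 N (5 s.f.)

111230 N


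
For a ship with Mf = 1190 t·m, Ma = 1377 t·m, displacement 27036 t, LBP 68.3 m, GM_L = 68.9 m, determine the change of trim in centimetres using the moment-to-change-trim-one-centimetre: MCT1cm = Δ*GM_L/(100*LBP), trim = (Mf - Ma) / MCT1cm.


Formula: net trimming moment = Mf - Ma; MCT1cm = Δ*GM_L/(100*LBP); trim = net moment / MCT1cm
Step 1 — net trimming moment = 1190 - 1377 = -187 t·m
Step 2 — MCT1cm = 27036 * 68.9 / (100 * 68.3) = 272.7351 t·m/cm
Step 3 — trim = -187 / 272.7351 ≈ -0.68565 cm (5 s.f.)

-0.68565 cm


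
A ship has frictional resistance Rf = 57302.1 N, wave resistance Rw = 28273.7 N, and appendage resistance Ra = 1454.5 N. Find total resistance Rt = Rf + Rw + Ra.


Formula: Rt = Rf + Rw + Ra
Substituting: Rt = 57302.1 + 28273.7 + 1454.5
Result: Rt = 87030.3 N

87030.3 N


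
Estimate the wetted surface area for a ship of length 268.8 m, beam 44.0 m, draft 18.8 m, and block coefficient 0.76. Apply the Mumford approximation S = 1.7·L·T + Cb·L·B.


Formula: S = 1.7*L*T + V/T with V = Cb*L*B*T, i.e. S = L * (1.7*T + Cb*B)
Step 1 — 1.7*T = 1.7 * 18.8 = 31.96 m
Step 2 — Cb*B = 0.76 * 44.0 = 33.44 m
Step 3 — 1.7*T + Cb*B = 31.96 + 33.44 = 65.4 m
Step 4 — S = 268.8 * 65.4 ≈ 17580 m^2 (5 s.f.)

17580 m^2


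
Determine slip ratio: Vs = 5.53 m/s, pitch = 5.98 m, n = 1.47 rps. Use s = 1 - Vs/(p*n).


Formula: s = 1 - Vs / (p * n)
Step 1 — p * n = 5.98 * 1.47 = 8.7906
Step 2 — Vs / (p*n) = 5.53 / 8.7906 = 0.629081 (6 d.p.)
Step 3 — s = 1 - 0.629081 = 0.370919

0.370919


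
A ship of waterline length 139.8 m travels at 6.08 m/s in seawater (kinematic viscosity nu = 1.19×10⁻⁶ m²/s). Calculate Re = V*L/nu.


Formula: Re = V * L / nu
Step 1 — V * L = 6.08 * 139.8 = 849.984 m^2/s
Step 2 — Re = 849.984 / 1.19e-6 = 7.14e+08

7.14e+08


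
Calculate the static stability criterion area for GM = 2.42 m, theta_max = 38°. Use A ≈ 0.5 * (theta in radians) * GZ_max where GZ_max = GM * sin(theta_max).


Formula: GZ_max = GM * sin(theta); Area = 0.5 * theta_rad * GZ_max
Step 1 — GZ_max = 2.42 * sin(38°) = 2.42 * 0.615661 = 1.4899 m
Step 2 — theta_rad = 38 * pi/180 = 0.663225 rad
Step 3 — Area = 0.5 * 0.663225 * 1.4899 ≈ 0.49407 m·rad (5 s.f.)

0.49407 m·rad


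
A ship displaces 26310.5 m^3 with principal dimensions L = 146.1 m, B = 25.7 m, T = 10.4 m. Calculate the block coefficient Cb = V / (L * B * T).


Formula: Cb = V / (L * B * T)
Step 1 — L * B * T = 146.1 * 25.7 * 10.4 = 39049.608 m^3
Step 2 — Cb = 26310.5 / 39049.608 ≈ 0.67377 (5 s.f.)

0.67377


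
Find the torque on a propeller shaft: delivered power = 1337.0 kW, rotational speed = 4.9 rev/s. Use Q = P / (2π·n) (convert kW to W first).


Formula: Q = P_W / (2 * pi * n)
Step 1 — P_W = 1337.0 kW * 1000 = 1337000.0 W
Step 2 — 2 * pi * n = 2 * pi * 4.9 = 30.787608
Step 3 — Q = 1337000.0 / 30.787608 ≈ 43427 N·m (5 s.f.)

43427 N·m


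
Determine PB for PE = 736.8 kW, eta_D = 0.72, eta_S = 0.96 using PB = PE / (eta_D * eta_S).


Formula: PB = PE / (eta_D * eta_S)
Step 1 — combined efficiency = eta_D * eta_S = 0.72 * 0.96 = 0.6912
Step 2 — PB = 736.8 / 0.6912 ≈ 1066.0 kW (5 s.f.)

1066.0 kW


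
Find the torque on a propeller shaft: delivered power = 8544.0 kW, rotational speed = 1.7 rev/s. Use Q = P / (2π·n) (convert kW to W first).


Formula: Q = P_W / (2 * pi * n)
Step 1 — P_W = 8544.0 kW * 1000 = 8544000.0 W
Step 2 — 2 * pi * n = 2 * pi * 1.7 = 10.681415
Step 3 — Q = 8544000.0 / 10.681415 ≈ 799890 N·m (5 s.f.)

799890 N·m


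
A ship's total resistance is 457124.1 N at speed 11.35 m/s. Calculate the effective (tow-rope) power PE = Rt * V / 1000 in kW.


Formula: PE = Rt * V / 1000 (kW)
Step 1 — PE (W) = 457124.1 * 11.35 = 5188358.535 W
Step 2 — PE (kW) = 5188358.535 / 1000 ≈ 5188.4 kW (5 s.f.)

5188.4 kW


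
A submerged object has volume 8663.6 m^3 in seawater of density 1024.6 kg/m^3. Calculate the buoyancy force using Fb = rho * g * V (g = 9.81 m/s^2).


Formula: Fb = rho * g * V
Substituting: Fb = 1024.6 * 9.81 * 8663.6
Intermediate: 1024.6 * 9.81 = 10051.326
Result: Fb = 10051.326 * 8663.6 ≈ 87081000 N (5 s.f.)

87081000 N


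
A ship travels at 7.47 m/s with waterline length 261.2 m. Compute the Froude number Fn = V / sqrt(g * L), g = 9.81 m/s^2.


Formula: Fn = V / sqrt(g * L)
Step 1 — g * L = 9.81 * 261.2 = 2562.372
Step 2 — sqrt(g * L) = sqrt(2562.372) = 50.619878
Step 3 — Fn = 7.47 / 50.619878 ≈ 0.14757 (5 s.f.)

0.14757


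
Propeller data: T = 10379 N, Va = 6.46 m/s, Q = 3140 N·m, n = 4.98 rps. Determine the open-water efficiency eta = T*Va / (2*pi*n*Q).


Formula: eta = T * Va / (2 * pi * n * Q)
Step 1 — numerator = T * Va = 10379 * 6.46 = 67048.34
Step 2 — 2 * pi * n = 2 * pi * 4.98 = 31.290263
Step 3 — denominator = 31.290263 * 3140 = 98251.43
Step 4 — eta = 67048.34 / 98251.43 ≈ 0.68242 (5 s.f.)

0.68242


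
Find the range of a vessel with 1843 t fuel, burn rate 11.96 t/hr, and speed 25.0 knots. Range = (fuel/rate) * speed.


Formula: endurance = fuel / rate; range = endurance * speed
Step 1 — endurance = 1843 / 11.96 = 154.097 hours
Step 2 — range = 154.097 * 25.0 ≈ 3852.4 nautical miles (5 s.f.)

3852.4 NM


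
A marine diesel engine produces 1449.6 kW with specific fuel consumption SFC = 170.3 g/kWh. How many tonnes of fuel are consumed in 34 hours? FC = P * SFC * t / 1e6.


Formula: FC (tonnes) = P * SFC * t / 1,000,000
Step 1 — P * SFC * t = 1449.6 * 170.3 * 34 = 8393473.92 g
Step 2 — FC (tonnes) = 8393473.92 / 1,000,000 ≈ 8.3935 tonnes (5 s.f.)

8.3935 tonnes


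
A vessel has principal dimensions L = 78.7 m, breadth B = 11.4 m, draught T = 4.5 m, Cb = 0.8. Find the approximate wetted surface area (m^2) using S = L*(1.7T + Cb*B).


Formula: S = 1.7*L*T + V/T with V = Cb*L*B*T, i.e. S = L * (1.7*T + Cb*B)
Step 1 — 1.7*T = 1.7 * 4.5 = 7.65 m
Step 2 — Cb*B = 0.8 * 11.4 = 9.12 m
Step 3 — 1.7*T + Cb*B = 7.65 + 9.12 = 16.77 m
Step 4 — S = 78.7 * 16.77 ≈ 1319.8 m^2 (5 s.f.)

1319.8 m^2


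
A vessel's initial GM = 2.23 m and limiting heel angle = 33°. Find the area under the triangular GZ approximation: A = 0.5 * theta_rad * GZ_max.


Formula: GZ_max = GM * sin(theta); Area = 0.5 * theta_rad * GZ_max
Step 1 — GZ_max = 2.23 * sin(33°) = 2.23 * 0.544639 = 1.214545 m
Step 2 — theta_rad = 33 * pi/180 = 0.575959 rad
Step 3 — Area = 0.5 * 0.575959 * 1.214545 ≈ 0.34976 m·rad (5 s.f.)

0.34976 m·rad


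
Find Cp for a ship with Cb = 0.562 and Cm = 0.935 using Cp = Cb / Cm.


Formula: Cp = Cb / Cm
Substituting: Cp = 0.562 / 0.935
Result: Cp ≈ 0.60107 (5 s.f.)

0.60107


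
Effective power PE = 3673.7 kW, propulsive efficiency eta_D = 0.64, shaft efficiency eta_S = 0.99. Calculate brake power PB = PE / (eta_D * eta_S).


Formula: PB = PE / (eta_D * eta_S)
Step 1 — combined efficiency = eta_D * eta_S = 0.64 * 0.99 = 0.6336
Step 2 — PB = 3673.7 / 0.6336 ≈ 5798.1 kW (5 s.f.)

5798.1 kW


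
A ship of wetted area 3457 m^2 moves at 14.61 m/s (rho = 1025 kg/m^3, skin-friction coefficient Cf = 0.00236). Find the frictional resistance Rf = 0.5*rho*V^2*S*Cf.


Formula: Rf = 0.5 * rho * V^2 * S * Cf
Step 1 — V^2 = 14.61^2 = 213.4521
Step 2 — 0.5 * rho * V^2 = 0.5 * 1025 * 213.4521 = 109394.20125
Step 3 — Rf = 109394.20125 * 3457 * 0.00236 ≈ 892490 N (5 s.f.)

892490 N


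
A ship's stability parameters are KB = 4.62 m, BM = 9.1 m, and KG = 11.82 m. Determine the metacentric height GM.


Formula: GM = KB + BM - KG
Step 1 — KM = KB + BM = 4.62 + 9.1 = 13.72 m
Step 2 — GM = KM - KG = 13.72 - 11.82 = 1.9 m

1.9 m


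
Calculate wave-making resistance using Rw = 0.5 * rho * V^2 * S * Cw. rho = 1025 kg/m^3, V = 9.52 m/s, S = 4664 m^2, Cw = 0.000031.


Formula: Rw = 0.5 * rho * V^2 * S * Cw
Step 1 — V^2 = 9.52^2 = 90.6304
Step 2 — 0.5 * rho * V^2 = 0.5 * 1025 * 90.6304 = 46448.08
Step 3 — Rw = 46448.08 * 4664 * 0.000031 ≈ 6715.6 N (5 s.f.)

6715.6 N


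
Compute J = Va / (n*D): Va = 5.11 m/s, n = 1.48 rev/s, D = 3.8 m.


Formula: J = Va / (n * D)
Step 1 — n * D = 1.48 * 3.8 = 5.624
Step 2 — J = 5.11 / 5.624 ≈ 0.90861 (5 s.f.)

0.90861


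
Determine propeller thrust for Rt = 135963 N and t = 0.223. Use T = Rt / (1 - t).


Formula: T = Rt / (1 - t)
Step 1 — (1 - t) = 1 - 0.223 = 0.777
Step 2 — T = 135963 / 0.777 ≈ 174980 N (5 s.f.)

174980 N


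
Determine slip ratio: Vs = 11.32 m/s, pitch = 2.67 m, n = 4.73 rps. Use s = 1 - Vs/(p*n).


Formula: s = 1 - Vs / (p * n)
Step 1 — p * n = 2.67 * 4.73 = 12.6291
Step 2 — Vs / (p*n) = 11.32 / 12.6291 = 0.896343 (6 d.p.)
Step 3 — s = 1 - 0.896343 = 0.103657

0.103657


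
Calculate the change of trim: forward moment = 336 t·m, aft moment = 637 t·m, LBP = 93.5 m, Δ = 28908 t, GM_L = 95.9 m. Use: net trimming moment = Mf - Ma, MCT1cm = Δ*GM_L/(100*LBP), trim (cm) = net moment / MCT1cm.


Formula: net trimming moment = Mf - Ma; MCT1cm = Δ*GM_L/(100*LBP); trim = net moment / MCT1cm
Step 1 — net trimming moment = 336 - 637 = -301 t·m
Step 2 — MCT1cm = 28908 * 95.9 / (100 * 93.5) = 296.5002 t·m/cm
Step 3 — trim = -301 / 296.5002 ≈ -1.0152 cm (5 s.f.)

-1.0152 cm


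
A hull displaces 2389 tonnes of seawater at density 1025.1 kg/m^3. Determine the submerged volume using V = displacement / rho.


Formula: V = mass / rho
Step 1 — convert tonnes to kg: 2389 t * 1000 = 2389000 kg
Step 2 — V = 2389000 / 1025.1 ≈ 2330.5 m^3 (5 s.f.)

2330.5 m^3


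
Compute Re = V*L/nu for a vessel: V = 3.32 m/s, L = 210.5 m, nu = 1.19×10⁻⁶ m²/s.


Formula: Re = V * L / nu
Step 1 — V * L = 3.32 * 210.5 = 698.86 m^2/s
Step 2 — Re = 698.86 / 1.19e-6 = 5.87e+08

5.87e+08


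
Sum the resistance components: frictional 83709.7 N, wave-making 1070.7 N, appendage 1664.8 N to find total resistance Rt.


Formula: Rt = Rf + Rw + Ra
Substituting: Rt = 83709.7 + 1070.7 + 1664.8
Result: Rt = 86445.2 N

86445.2 N


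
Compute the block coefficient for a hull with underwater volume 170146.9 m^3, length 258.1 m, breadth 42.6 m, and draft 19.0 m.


Formula: Cb = V / (L * B * T)
Step 1 — L * B * T = 258.1 * 42.6 * 19.0 = 208906.14 m^3
Step 2 — Cb = 170146.9 / 208906.14 ≈ 0.81447 (5 s.f.)

0.81447


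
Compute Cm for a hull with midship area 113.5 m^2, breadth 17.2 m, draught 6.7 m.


Formula: Cm = Am / (B * T)
Step 1 — B * T = 17.2 * 6.7 = 115.24 m^2
Step 2 — Cm = 113.5 / 115.24 ≈ 0.98490 (5 s.f.)

0.98490


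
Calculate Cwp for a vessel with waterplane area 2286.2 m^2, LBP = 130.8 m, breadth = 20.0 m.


Formula: Cwp = Aw / (L * B)
Step 1 — L * B = 130.8 * 20.0 = 2616.0 m^2
Step 2 — Cwp = 2286.2 / 2616.0 ≈ 0.87393 (5 s.f.)

0.87393


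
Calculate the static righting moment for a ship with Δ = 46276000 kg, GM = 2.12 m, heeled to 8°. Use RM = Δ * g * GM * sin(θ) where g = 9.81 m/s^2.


Formula: GZ = GM * sin(theta); RM = disp * g * GZ
Step 1 — GZ = 2.12 * sin(8°) = 2.12 * 0.139173 = 0.295047 m
Step 2 — RM = 46276000 * 9.81 * 0.295047 ≈ 133940000 N·m (5 s.f.)

133940000 N·m


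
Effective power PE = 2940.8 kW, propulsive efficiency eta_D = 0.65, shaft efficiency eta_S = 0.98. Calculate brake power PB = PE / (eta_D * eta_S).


Formula: PB = PE / (eta_D * eta_S)
Step 1 — combined efficiency = eta_D * eta_S = 0.65 * 0.98 = 0.637
Step 2 — PB = 2940.8 / 0.637 ≈ 4616.6 kW (5 s.f.)

4616.6 kW


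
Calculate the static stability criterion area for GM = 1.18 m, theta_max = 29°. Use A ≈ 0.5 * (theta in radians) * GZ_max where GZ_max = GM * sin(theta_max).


Formula: GZ_max = GM * sin(theta); Area = 0.5 * theta_rad * GZ_max
Step 1 — GZ_max = 1.18 * sin(29°) = 1.18 * 0.48481 = 0.572076 m
Step 2 — theta_rad = 29 * pi/180 = 0.506145 rad
Step 3 — Area = 0.5 * 0.506145 * 0.572076 ≈ 0.14478 m·rad (5 s.f.)

0.14478 m·rad


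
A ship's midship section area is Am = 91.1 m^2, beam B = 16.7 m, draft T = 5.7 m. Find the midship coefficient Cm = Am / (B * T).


Formula: Cm = Am / (B * T)
Step 1 — B * T = 16.7 * 5.7 = 95.19 m^2
Step 2 — Cm = 91.1 / 95.19 ≈ 0.95703 (5 s.f.)

0.95703


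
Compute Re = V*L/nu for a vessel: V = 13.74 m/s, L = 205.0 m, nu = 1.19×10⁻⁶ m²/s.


Formula: Re = V * L / nu
Step 1 — V * L = 13.74 * 205.0 = 2816.7 m^2/s
Step 2 — Re = 2816.7 / 1.19e-6 = 2.37e+09

2.37e+09


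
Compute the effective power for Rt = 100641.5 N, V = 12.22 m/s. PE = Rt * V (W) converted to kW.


Formula: PE = Rt * V / 1000 (kW)
Step 1 — PE (W) = 100641.5 * 12.22 = 1229839.13 W
Step 2 — PE (kW) = 1229839.13 / 1000 ≈ 1229.8 kW (5 s.f.)

1229.8 kW


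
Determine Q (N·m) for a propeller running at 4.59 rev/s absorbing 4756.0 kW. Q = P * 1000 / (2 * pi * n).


Formula: Q = P_W / (2 * pi * n)
Step 1 — P_W = 4756.0 kW * 1000 = 4756000.0 W
Step 2 — 2 * pi * n = 2 * pi * 4.59 = 28.839821
Step 3 — Q = 4756000.0 / 28.839821 ≈ 164910 N·m (5 s.f.)

164910 N·m


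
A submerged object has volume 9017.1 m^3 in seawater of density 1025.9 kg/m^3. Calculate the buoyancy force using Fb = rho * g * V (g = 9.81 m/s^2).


Formula: Fb = rho * g * V
Substituting: Fb = 1025.9 * 9.81 * 9017.1
Intermediate: 1025.9 * 9.81 = 10064.079
Result: Fb = 10064.079 * 9017.1 ≈ 90749000 N (5 s.f.)

90749000 N


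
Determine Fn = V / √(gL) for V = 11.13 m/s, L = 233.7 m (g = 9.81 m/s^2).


Formula: Fn = V / sqrt(g * L)
Step 1 — g * L = 9.81 * 233.7 = 2292.597
Step 2 — sqrt(g * L) = sqrt(2292.597) = 47.881071
Step 3 — Fn = 11.13 / 47.881071 ≈ 0.23245 (5 s.f.)

0.23245


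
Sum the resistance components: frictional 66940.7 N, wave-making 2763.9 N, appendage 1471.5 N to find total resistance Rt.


Formula: Rt = Rf + Rw + Ra
Substituting: Rt = 66940.7 + 2763.9 + 1471.5
Result: Rt = 71176.1 N

71176.1 N


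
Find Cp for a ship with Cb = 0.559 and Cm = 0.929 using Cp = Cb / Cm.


Formula: Cp = Cb / Cm
Substituting: Cp = 0.559 / 0.929
Result: Cp ≈ 0.60172 (5 s.f.)

0.60172


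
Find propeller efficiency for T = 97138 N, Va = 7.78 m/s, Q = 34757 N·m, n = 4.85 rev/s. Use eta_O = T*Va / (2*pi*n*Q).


Formula: eta = T * Va / (2 * pi * n * Q)
Step 1 — numerator = T * Va = 97138 * 7.78 = 755733.64
Step 2 — 2 * pi * n = 2 * pi * 4.85 = 30.473449
Step 3 — denominator = 30.473449 * 34757 = 1059165.67
Step 4 — eta = 755733.64 / 1059165.67 ≈ 0.71352 (5 s.f.)

0.71352


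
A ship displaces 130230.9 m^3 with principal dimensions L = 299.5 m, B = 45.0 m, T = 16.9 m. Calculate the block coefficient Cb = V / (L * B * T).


Formula: Cb = V / (L * B * T)
Step 1 — L * B * T = 299.5 * 45.0 * 16.9 = 227769.75 m^3
Step 2 — Cb = 130230.9 / 227769.75 ≈ 0.57177 (5 s.f.)

0.57177


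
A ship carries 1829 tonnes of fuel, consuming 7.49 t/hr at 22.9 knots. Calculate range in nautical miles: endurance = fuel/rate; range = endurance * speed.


Formula: endurance = fuel / rate; range = endurance * speed
Step 1 — endurance = 1829 / 7.49 = 244.1923 hours
Step 2 — range = 244.1923 * 22.9 ≈ 5592.0 nautical miles (5 s.f.)

5592.0 NM


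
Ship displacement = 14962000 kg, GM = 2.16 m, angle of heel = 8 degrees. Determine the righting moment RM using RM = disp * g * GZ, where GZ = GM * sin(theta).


Formula: GZ = GM * sin(theta); RM = disp * g * GZ
Step 1 — GZ = 2.16 * sin(8°) = 2.16 * 0.139173 = 0.300614 m
Step 2 — RM = 14962000 * 9.81 * 0.300614 ≈ 44123000 N·m (5 s.f.)

44123000 N·m


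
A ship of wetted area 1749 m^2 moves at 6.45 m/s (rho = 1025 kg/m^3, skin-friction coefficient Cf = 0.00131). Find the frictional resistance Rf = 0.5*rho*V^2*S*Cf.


Formula: Rf = 0.5 * rho * V^2 * S * Cf
Step 1 — V^2 = 6.45^2 = 41.6025
Step 2 — 0.5 * rho * V^2 = 0.5 * 1025 * 41.6025 = 21321.28125
Step 3 — Rf = 21321.28125 * 1749 * 0.00131 ≈ 48851 N (5 s.f.)

48851 N


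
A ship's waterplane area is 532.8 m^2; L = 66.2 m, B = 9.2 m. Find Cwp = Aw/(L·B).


Formula: Cwp = Aw / (L * B)
Step 1 — L * B = 66.2 * 9.2 = 609.04 m^2
Step 2 — Cwp = 532.8 / 609.04 ≈ 0.87482 (5 s.f.)

0.87482


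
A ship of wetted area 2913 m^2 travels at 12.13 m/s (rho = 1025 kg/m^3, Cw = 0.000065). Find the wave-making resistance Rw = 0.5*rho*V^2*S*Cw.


Formula: Rw = 0.5 * rho * V^2 * S * Cw
Step 1 — V^2 = 12.13^2 = 147.1369
Step 2 — 0.5 * rho * V^2 = 0.5 * 1025 * 147.1369 = 75407.66125
Step 3 — Rw = 75407.66125 * 2913 * 0.000065 ≈ 14278 N (5 s.f.)

14278 N


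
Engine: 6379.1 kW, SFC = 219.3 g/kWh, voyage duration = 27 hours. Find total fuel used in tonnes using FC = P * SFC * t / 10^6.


Formula: FC (tonnes) = P * SFC * t / 1,000,000
Step 1 — P * SFC * t = 6379.1 * 219.3 * 27 = 37771289.01 g
Step 2 — FC (tonnes) = 37771289.01 / 1,000,000 ≈ 37.771 tonnes (5 s.f.)

37.771 tonnes


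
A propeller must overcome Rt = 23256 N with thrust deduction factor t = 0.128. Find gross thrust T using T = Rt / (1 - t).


Formula: T = Rt / (1 - t)
Step 1 — (1 - t) = 1 - 0.128 = 0.872
Step 2 — T = 23256 / 0.872 ≈ 26670 N (5 s.f.)

26670 N


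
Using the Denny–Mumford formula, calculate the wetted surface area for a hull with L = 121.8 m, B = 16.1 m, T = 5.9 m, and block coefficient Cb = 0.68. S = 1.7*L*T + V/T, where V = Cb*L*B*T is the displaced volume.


Formula: S = 1.7*L*T + V/T with V = Cb*L*B*T, i.e. S = L * (1.7*T + Cb*B)
Step 1 — 1.7*T = 1.7 * 5.9 = 10.03 m
Step 2 — Cb*B = 0.68 * 16.1 = 10.948 m
Step 3 — 1.7*T + Cb*B = 10.03 + 10.948 = 20.978 m
Step 4 — S = 121.8 * 20.978 ≈ 2555.1 m^2 (5 s.f.)

2555.1 m^2


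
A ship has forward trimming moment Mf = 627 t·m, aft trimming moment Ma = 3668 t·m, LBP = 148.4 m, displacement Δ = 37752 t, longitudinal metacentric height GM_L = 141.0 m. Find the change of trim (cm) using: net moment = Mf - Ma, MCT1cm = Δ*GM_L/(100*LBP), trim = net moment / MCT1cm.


Formula: net trimming moment = Mf - Ma; MCT1cm = Δ*GM_L/(100*LBP); trim = net moment / MCT1cm
Step 1 — net trimming moment = 627 - 3668 = -3041 t·m
Step 2 — MCT1cm = 37752 * 141.0 / (100 * 148.4) = 358.6949 t·m/cm
Step 3 — trim = -3041 / 358.6949 ≈ -8.4780 cm (5 s.f.)

-8.4780 cm


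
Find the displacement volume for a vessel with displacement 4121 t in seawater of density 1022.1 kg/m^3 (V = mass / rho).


Formula: V = mass / rho
Step 1 — convert tonnes to kg: 4121 t * 1000 = 4121000 kg
Step 2 — V = 4121000 / 1022.1 ≈ 4031.9 m^3 (5 s.f.)

4031.9 m^3


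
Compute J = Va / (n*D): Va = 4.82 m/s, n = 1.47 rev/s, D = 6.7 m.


Formula: J = Va / (n * D)
Step 1 — n * D = 1.47 * 6.7 = 9.849
Step 2 — J = 4.82 / 9.849 ≈ 0.48939 (5 s.f.)

0.48939


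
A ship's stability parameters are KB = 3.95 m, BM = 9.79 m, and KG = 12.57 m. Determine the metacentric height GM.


Formula: GM = KB + BM - KG
Step 1 — KM = KB + BM = 3.95 + 9.79 = 13.74 m
Step 2 — GM = KM - KG = 13.74 - 12.57 = 1.17 m

1.17 m


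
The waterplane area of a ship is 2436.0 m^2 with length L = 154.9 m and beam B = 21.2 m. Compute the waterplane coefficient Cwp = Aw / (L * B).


Formula: Cwp = Aw / (L * B)
Step 1 — L * B = 154.9 * 21.2 = 3283.88 m^2
Step 2 — Cwp = 2436.0 / 3283.88 ≈ 0.74181 (5 s.f.)

0.74181


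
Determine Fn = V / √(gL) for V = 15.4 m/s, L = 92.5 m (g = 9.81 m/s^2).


Formula: Fn = V / sqrt(g * L)
Step 1 — g * L = 9.81 * 92.5 = 907.425
Step 2 — sqrt(g * L) = sqrt(907.425) = 30.123496
Step 3 — Fn = 15.4 / 30.123496 ≈ 0.51123 (5 s.f.)

0.51123


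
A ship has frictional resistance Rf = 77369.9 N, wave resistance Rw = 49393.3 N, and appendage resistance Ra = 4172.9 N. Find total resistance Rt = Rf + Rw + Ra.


Formula: Rt = Rf + Rw + Ra
Substituting: Rt = 77369.9 + 49393.3 + 4172.9
Result: Rt = 130936.1 N

130936.1 N


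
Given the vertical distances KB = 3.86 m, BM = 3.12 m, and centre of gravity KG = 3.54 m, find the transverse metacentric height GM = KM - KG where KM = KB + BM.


Formula: GM = KB + BM - KG
Step 1 — KM = KB + BM = 3.86 + 3.12 = 6.98 m
Step 2 — GM = KM - KG = 6.98 - 3.54 = 3.44 m

3.44 m


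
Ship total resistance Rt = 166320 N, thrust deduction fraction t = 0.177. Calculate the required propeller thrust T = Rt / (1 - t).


Formula: T = Rt / (1 - t)
Step 1 — (1 - t) = 1 - 0.177 = 0.823
Step 2 — T = 166320 / 0.823 ≈ 202090 N (5 s.f.)

202090 N


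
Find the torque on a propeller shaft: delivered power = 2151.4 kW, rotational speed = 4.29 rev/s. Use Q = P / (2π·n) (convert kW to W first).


Formula: Q = P_W / (2 * pi * n)
Step 1 — P_W = 2151.4 kW * 1000 = 2151400.0 W
Step 2 — 2 * pi * n = 2 * pi * 4.29 = 26.954865
Step 3 — Q = 2151400.0 / 26.954865 ≈ 79815 N·m (5 s.f.)

79815 N·m


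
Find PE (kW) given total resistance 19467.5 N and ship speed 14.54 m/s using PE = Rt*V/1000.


Formula: PE = Rt * V / 1000 (kW)
Step 1 — PE (W) = 19467.5 * 14.54 = 283057.45 W
Step 2 — PE (kW) = 283057.45 / 1000 ≈ 283.06 kW (5 s.f.)

283.06 kW


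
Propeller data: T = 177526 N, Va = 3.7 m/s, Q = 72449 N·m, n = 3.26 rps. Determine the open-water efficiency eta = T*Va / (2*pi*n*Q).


Formula: eta = T * Va / (2 * pi * n * Q)
Step 1 — numerator = T * Va = 177526 * 3.7 = 656846.2
Step 2 — 2 * pi * n = 2 * pi * 3.26 = 20.483184
Step 3 — denominator = 20.483184 * 72449 = 1483986.2
Step 4 — eta = 656846.2 / 1483986.2 ≈ 0.44262 (5 s.f.)

0.44262


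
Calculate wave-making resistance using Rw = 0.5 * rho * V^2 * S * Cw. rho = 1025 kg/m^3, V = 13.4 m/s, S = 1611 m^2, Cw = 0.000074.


Formula: Rw = 0.5 * rho * V^2 * S * Cw
Step 1 — V^2 = 13.4^2 = 179.56
Step 2 — 0.5 * rho * V^2 = 0.5 * 1025 * 179.56 = 92024.5
Step 3 — Rw = 92024.5 * 1611 * 0.000074 ≈ 10971 N (5 s.f.)

10971 N


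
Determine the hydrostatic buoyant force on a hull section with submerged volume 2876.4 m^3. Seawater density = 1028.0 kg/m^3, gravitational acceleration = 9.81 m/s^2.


Formula: Fb = rho * g * V
Substituting: Fb = 1028.0 * 9.81 * 2876.4
Intermediate: 1028.0 * 9.81 = 10084.68
Result: Fb = 10084.68 * 2876.4 ≈ 29008000 N (5 s.f.)

29008000 N


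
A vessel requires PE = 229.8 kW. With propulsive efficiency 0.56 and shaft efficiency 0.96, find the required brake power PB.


Formula: PB = PE / (eta_D * eta_S)
Step 1 — combined efficiency = eta_D * eta_S = 0.56 * 0.96 = 0.5376
Step 2 — PB = 229.8 / 0.5376 ≈ 427.46 kW (5 s.f.)

427.46 kW


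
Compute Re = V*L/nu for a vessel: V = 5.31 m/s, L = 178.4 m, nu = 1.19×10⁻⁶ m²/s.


Formula: Re = V * L / nu
Step 1 — V * L = 5.31 * 178.4 = 947.304 m^2/s
Step 2 — Re = 947.304 / 1.19e-6 = 7.96e+08

7.96e+08
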